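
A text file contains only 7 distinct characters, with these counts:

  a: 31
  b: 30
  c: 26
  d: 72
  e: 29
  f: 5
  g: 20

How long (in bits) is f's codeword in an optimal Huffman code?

Repeatedly merge the two smallest:
f(5) + g(20) → 25
25 + c(26) → 51
e(29) + b(30) → 59
a(31) + 51 → 82
59 + d(72) → 131
82 + 131 → 213
The subtree containing f is merged 4 times, so code length = 4.

4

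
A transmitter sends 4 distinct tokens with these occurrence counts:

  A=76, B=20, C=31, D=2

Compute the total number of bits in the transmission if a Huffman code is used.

204

Greedily combine the two least-frequent nodes:
D(2) + B(20) → 22
22 + C(31) → 53
53 + A(76) → 129
Each symbol's bit-cost is frequency × depth; summing gives 204 bits (equivalently 22 + 53 + 129).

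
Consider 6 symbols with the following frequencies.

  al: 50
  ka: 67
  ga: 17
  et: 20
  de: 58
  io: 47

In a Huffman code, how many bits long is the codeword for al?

Repeatedly merge the two smallest:
merge ga(17) and et(20): 37
merge 37 and io(47): 84
merge al(50) and de(58): 108
merge ka(67) and 84: 151
merge 108 and 151: 259
The subtree containing al is merged 2 times, so code length = 2.

2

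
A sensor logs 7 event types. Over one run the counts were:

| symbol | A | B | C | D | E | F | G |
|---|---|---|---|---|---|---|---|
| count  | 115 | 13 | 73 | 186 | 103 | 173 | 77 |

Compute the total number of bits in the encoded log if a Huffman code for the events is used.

1947

Greedily combine the two least-frequent nodes:
merge B(13) and C(73): 86
merge G(77) and 86: 163
merge E(103) and A(115): 218
merge 163 and F(173): 336
merge D(186) and 218: 404
merge 336 and 404: 740
Total encoded bits = sum of merged weights = 86 + 163 + 218 + 336 + 404 + 740 = 1947.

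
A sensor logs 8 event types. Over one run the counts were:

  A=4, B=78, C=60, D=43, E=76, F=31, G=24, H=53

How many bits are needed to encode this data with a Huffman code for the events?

1040

Merge the two smallest weights repeatedly:
merge A(4) and G(24): 28
merge 28 and F(31): 59
merge D(43) and H(53): 96
merge 59 and C(60): 119
merge E(76) and B(78): 154
merge 96 and 119: 215
merge 154 and 215: 369
Each symbol's bit-cost is frequency × depth; summing gives 1040 bits (equivalently 28 + 59 + 96 + 119 + 154 + 215 + 369).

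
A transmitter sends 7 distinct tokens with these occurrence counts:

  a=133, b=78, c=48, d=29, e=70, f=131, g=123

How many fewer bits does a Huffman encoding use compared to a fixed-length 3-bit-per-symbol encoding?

187

Fixed-length: 3 bits × 612 symbols = 1836 bits.
Huffman merges:
merge d(29) and c(48): 77
merge e(70) and 77: 147
merge b(78) and g(123): 201
merge f(131) and a(133): 264
merge 147 and 201: 348
merge 264 and 348: 612
Huffman total = 77 + 147 + 201 + 264 + 348 + 612 = 1649 bits.
Saving = 1836 − 1649 = 187 bits.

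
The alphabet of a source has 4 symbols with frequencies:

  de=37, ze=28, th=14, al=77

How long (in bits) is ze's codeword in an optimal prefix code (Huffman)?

3

Huffman merges, smallest pair first:
merge th(14) and ze(28): 42
merge de(37) and 42: 79
merge al(77) and 79: 156
ze's leaf is at depth 3, giving a 3-bit codeword.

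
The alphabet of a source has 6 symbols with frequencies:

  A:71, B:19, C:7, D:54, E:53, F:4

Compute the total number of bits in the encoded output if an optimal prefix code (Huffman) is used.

457

Merge the two smallest weights repeatedly:
combine F(4), C(7) → 11
combine 11, B(19) → 30
combine 30, E(53) → 83
combine D(54), A(71) → 125
combine 83, 125 → 208
Each symbol's bit-cost is frequency × depth; summing gives 457 bits (equivalently 11 + 30 + 83 + 125 + 208).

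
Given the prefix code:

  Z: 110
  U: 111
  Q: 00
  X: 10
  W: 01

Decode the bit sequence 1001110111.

XWZU

Read left to right; each codeword is recognised as soon as it completes (prefix code):
  10→X | 01→W | 110→Z | 111→U
Decoded message: XWZU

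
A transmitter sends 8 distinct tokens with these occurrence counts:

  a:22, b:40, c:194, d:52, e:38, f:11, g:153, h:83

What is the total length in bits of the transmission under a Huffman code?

Greedily combine the two least-frequent nodes:
combine f(11), a(22) → 33
combine 33, e(38) → 71
combine b(40), d(52) → 92
combine 71, h(83) → 154
combine 92, g(153) → 245
combine 154, c(194) → 348
combine 245, 348 → 593
The encoded length is the sum of every internal node's weight: 33 + 71 + 92 + 154 + 245 + 348 + 593 = 1536 bits.

1536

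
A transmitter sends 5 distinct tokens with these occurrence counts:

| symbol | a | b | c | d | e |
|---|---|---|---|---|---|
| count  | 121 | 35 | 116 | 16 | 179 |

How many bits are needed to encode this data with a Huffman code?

Merge the two smallest weights repeatedly:
combine d(16), b(35) → 51
combine 51, c(116) → 167
combine a(121), 167 → 288
combine e(179), 288 → 467
Total encoded bits = sum of merged weights = 51 + 167 + 288 + 467 = 973.

973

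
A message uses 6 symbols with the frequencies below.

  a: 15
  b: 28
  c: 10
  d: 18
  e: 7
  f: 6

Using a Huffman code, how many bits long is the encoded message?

204

Greedily combine the two least-frequent nodes:
combine f(6), e(7) → 13
combine c(10), 13 → 23
combine a(15), d(18) → 33
combine 23, b(28) → 51
combine 33, 51 → 84
Total encoded bits = sum of merged weights = 13 + 23 + 33 + 51 + 84 = 204.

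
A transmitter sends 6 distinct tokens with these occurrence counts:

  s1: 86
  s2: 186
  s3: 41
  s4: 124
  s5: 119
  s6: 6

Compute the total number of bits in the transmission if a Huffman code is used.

Build the Huffman tree bottom-up:
merge s6(6) and s3(41): 47
merge 47 and s1(86): 133
merge s5(119) and s4(124): 243
merge 133 and s2(186): 319
merge 243 and 319: 562
The encoded length is the sum of every internal node's weight: 47 + 133 + 243 + 319 + 562 = 1304 bits.

1304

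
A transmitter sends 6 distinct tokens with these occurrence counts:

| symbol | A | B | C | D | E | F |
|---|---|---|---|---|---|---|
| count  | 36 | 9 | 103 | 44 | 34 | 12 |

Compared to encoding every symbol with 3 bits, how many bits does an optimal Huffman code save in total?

185

Fixed-length: 3 bits × 238 symbols = 714 bits.
Huffman merges:
B(9) + F(12) → 21
21 + E(34) → 55
A(36) + D(44) → 80
55 + 80 → 135
C(103) + 135 → 238
Huffman total = 21 + 55 + 80 + 135 + 238 = 529 bits.
Saving = 714 − 529 = 185 bits.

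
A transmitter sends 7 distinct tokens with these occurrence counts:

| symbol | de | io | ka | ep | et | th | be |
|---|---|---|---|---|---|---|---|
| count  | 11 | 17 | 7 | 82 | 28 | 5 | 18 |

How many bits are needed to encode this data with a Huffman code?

Build the Huffman tree bottom-up:
combine th(5), ka(7) → 12
combine de(11), 12 → 23
combine io(17), be(18) → 35
combine 23, et(28) → 51
combine 35, 51 → 86
combine ep(82), 86 → 168
Total encoded bits = sum of merged weights = 12 + 23 + 35 + 51 + 86 + 168 = 375.

375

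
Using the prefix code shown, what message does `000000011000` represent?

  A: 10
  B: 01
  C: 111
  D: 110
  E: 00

Read left to right; each codeword is recognised as soon as it completes (prefix code):
  00→E | 00→E | 00→E | 01→B | 10→A | 00→E
Decoded message: EEEBAE

EEEBAE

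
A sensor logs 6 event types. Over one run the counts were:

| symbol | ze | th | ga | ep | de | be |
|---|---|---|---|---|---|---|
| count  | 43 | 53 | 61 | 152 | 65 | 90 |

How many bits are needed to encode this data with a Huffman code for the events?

Greedily combine the two least-frequent nodes:
combine ze(43), th(53) → 96
combine ga(61), de(65) → 126
combine be(90), 96 → 186
combine 126, ep(152) → 278
combine 186, 278 → 464
Each symbol's bit-cost is frequency × depth; summing gives 1150 bits (equivalently 96 + 126 + 186 + 278 + 464).

1150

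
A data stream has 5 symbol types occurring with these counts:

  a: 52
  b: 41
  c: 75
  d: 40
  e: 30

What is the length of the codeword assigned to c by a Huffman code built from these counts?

Build the tree from the bottom:
combine e(30), d(40) → 70
combine b(41), a(52) → 93
combine 70, c(75) → 145
combine 93, 145 → 238
c sits 2 levels below the root, so its codeword is 2 bits.

2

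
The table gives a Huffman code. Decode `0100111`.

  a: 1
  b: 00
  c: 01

Read left to right; each codeword is recognised as soon as it completes (prefix code):
  01→c | 00→b | 1→a | 1→a | 1→a
Decoded message: cbaaa

cbaaa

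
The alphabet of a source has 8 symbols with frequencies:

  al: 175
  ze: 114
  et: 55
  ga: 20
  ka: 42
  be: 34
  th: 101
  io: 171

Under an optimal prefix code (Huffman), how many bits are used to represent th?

Build the tree from the bottom:
combine ga(20), be(34) → 54
combine ka(42), 54 → 96
combine et(55), 96 → 151
combine th(101), ze(114) → 215
combine 151, io(171) → 322
combine al(175), 215 → 390
combine 322, 390 → 712
th sits 3 levels below the root, so its codeword is 3 bits.

3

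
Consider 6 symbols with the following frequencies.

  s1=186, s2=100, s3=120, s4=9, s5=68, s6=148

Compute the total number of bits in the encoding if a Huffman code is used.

1516

Greedily combine the two least-frequent nodes:
s4(9) + s5(68) → 77
77 + s2(100) → 177
s3(120) + s6(148) → 268
177 + s1(186) → 363
268 + 363 → 631
Each symbol's bit-cost is frequency × depth; summing gives 1516 bits (equivalently 77 + 177 + 268 + 363 + 631).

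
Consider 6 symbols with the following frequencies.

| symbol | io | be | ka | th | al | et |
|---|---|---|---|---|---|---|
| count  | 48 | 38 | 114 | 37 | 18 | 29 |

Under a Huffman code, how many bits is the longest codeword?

Merge the two lowest-weight nodes at each step:
merge al(18) and et(29): 47
merge th(37) and be(38): 75
merge 47 and io(48): 95
merge 75 and 95: 170
merge ka(114) and 170: 284
Maximum depth reached is 4.

4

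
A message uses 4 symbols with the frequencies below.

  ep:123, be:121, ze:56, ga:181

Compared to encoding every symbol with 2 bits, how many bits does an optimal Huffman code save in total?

4

Fixed-length: 2 bits × 481 symbols = 962 bits.
Huffman merges:
ze(56) + be(121) → 177
ep(123) + 177 → 300
ga(181) + 300 → 481
Huffman total = 177 + 300 + 481 = 958 bits.
Saving = 962 − 958 = 4 bits.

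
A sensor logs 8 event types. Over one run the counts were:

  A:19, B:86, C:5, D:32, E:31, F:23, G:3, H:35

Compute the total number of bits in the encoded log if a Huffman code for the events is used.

Greedily combine the two least-frequent nodes:
combine G(3), C(5) → 8
combine 8, A(19) → 27
combine F(23), 27 → 50
combine E(31), D(32) → 63
combine H(35), 50 → 85
combine 63, 85 → 148
combine B(86), 148 → 234
Each symbol's bit-cost is frequency × depth; summing gives 615 bits (equivalently 8 + 27 + 50 + 63 + 85 + 148 + 234).

615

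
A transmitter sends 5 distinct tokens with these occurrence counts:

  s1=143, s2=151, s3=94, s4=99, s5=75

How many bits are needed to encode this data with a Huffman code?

1293

Merge the two smallest weights repeatedly:
s5(75) + s3(94) → 169
s4(99) + s1(143) → 242
s2(151) + 169 → 320
242 + 320 → 562
Total encoded bits = sum of merged weights = 169 + 242 + 320 + 562 = 1293.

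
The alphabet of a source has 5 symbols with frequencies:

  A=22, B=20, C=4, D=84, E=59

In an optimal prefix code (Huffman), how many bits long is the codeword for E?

Huffman merges, smallest pair first:
merge C(4) and B(20): 24
merge A(22) and 24: 46
merge 46 and E(59): 105
merge D(84) and 105: 189
E's leaf is at depth 2, giving a 2-bit codeword.

2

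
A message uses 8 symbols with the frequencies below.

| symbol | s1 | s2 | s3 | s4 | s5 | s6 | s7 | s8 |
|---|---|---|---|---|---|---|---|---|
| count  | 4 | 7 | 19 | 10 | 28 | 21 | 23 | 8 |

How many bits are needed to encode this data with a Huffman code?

Build the Huffman tree bottom-up:
merge s1(4) and s2(7): 11
merge s8(8) and s4(10): 18
merge 11 and 18: 29
merge s3(19) and s6(21): 40
merge s7(23) and s5(28): 51
merge 29 and 40: 69
merge 51 and 69: 120
Each symbol's bit-cost is frequency × depth; summing gives 338 bits (equivalently 11 + 18 + 29 + 40 + 51 + 69 + 120).

338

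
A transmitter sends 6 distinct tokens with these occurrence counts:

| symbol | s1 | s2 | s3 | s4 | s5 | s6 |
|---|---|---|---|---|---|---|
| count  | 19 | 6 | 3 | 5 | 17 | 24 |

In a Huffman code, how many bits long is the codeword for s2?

Repeatedly merge the two smallest:
merge s3(3) and s4(5): 8
merge s2(6) and 8: 14
merge 14 and s5(17): 31
merge s1(19) and s6(24): 43
merge 31 and 43: 74
s2's leaf is at depth 3, giving a 3-bit codeword.

3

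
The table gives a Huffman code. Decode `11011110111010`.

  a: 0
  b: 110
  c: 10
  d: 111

Read left to right; each codeword is recognised as soon as it completes (prefix code):
  110→b | 111→d | 10→c | 111→d | 0→a | 10→c
Decoded message: bdcdac

bdcdac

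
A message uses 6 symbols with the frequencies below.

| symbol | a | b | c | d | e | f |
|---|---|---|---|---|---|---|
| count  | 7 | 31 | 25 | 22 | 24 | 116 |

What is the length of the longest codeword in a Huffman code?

4

Merge the two lowest-weight nodes at each step:
a(7) + d(22) → 29
e(24) + c(25) → 49
29 + b(31) → 60
49 + 60 → 109
109 + f(116) → 225
The rarest symbols sit at the bottom; the longest codeword is 4 bits.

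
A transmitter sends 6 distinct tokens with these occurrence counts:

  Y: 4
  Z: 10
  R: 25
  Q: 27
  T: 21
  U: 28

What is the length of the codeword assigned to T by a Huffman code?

Repeatedly merge the two smallest:
Y(4) + Z(10) → 14
14 + T(21) → 35
R(25) + Q(27) → 52
U(28) + 35 → 63
52 + 63 → 115
T sits 3 levels below the root, so its codeword is 3 bits.

3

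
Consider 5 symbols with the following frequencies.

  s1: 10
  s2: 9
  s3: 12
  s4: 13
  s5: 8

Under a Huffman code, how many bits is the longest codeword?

Merge the two lowest-weight nodes at each step:
combine s5(8), s2(9) → 17
combine s1(10), s3(12) → 22
combine s4(13), 17 → 30
combine 22, 30 → 52
Maximum depth reached is 3.

3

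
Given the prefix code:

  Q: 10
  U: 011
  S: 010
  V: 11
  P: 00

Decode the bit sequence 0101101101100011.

SVUUPU

Read left to right; each codeword is recognised as soon as it completes (prefix code):
  010→S | 11→V | 011→U | 011→U | 00→P | 011→U
Decoded message: SVUUPU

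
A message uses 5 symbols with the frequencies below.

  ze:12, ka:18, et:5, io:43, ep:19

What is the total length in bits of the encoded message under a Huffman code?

Build the Huffman tree bottom-up:
combine et(5), ze(12) → 17
combine 17, ka(18) → 35
combine ep(19), 35 → 54
combine io(43), 54 → 97
Each symbol's bit-cost is frequency × depth; summing gives 203 bits (equivalently 17 + 35 + 54 + 97).

203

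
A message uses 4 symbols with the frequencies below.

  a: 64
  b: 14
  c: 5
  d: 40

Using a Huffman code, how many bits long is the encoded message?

Greedily combine the two least-frequent nodes:
combine c(5), b(14) → 19
combine 19, d(40) → 59
combine 59, a(64) → 123
Each symbol's bit-cost is frequency × depth; summing gives 201 bits (equivalently 19 + 59 + 123).

201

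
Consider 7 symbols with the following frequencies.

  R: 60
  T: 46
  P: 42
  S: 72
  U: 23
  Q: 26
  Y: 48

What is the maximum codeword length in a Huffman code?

Merge the two lowest-weight nodes at each step:
merge U(23) and Q(26): 49
merge P(42) and T(46): 88
merge Y(48) and 49: 97
merge R(60) and S(72): 132
merge 88 and 97: 185
merge 132 and 185: 317
The rarest symbols sit at the bottom; the longest codeword is 4 bits.

4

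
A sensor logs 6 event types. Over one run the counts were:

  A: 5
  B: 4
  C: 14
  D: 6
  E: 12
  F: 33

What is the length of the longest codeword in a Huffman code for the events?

4

Merge the two lowest-weight nodes at each step:
combine B(4), A(5) → 9
combine D(6), 9 → 15
combine E(12), C(14) → 26
combine 15, 26 → 41
combine F(33), 41 → 74
The first pair merged (B, A) ends up deepest, at depth 4.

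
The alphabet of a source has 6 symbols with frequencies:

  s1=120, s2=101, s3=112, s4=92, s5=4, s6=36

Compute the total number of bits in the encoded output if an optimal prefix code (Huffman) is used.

Merge the two smallest weights repeatedly:
merge s5(4) and s6(36): 40
merge 40 and s4(92): 132
merge s2(101) and s3(112): 213
merge s1(120) and 132: 252
merge 213 and 252: 465
Each symbol's bit-cost is frequency × depth; summing gives 1102 bits (equivalently 40 + 132 + 213 + 252 + 465).

1102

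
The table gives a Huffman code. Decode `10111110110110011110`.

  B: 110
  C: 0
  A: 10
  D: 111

ADBBBCDA

Read left to right; each codeword is recognised as soon as it completes (prefix code):
  10→A | 111→D | 110→B | 110→B | 110→B | 0→C | 111→D | 10→A
Decoded message: ADBBBCDA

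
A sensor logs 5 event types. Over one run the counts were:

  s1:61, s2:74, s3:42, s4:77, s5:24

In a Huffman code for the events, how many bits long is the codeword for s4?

2

Build the tree from the bottom:
merge s5(24) and s3(42): 66
merge s1(61) and 66: 127
merge s2(74) and s4(77): 151
merge 127 and 151: 278
s4's leaf is at depth 2, giving a 2-bit codeword.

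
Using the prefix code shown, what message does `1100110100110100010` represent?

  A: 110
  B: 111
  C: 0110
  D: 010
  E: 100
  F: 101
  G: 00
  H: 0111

Read left to right; each codeword is recognised as soon as it completes (prefix code):
  110→A | 0110→C | 100→E | 110→A | 100→E | 010→D
Decoded message: ACEAED

ACEAED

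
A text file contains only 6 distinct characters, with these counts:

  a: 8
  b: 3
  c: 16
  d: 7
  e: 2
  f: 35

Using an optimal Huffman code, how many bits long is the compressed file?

144

Merge the two smallest weights repeatedly:
merge e(2) and b(3): 5
merge 5 and d(7): 12
merge a(8) and 12: 20
merge c(16) and 20: 36
merge f(35) and 36: 71
The encoded length is the sum of every internal node's weight: 5 + 12 + 20 + 36 + 71 = 144 bits.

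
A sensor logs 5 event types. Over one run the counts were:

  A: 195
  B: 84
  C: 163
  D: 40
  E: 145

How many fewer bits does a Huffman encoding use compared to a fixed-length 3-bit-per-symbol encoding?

503

Fixed-length: 3 bits × 627 symbols = 1881 bits.
Huffman merges:
D(40) + B(84) → 124
124 + E(145) → 269
C(163) + A(195) → 358
269 + 358 → 627
Huffman total = 124 + 269 + 358 + 627 = 1378 bits.
Saving = 1881 − 1378 = 503 bits.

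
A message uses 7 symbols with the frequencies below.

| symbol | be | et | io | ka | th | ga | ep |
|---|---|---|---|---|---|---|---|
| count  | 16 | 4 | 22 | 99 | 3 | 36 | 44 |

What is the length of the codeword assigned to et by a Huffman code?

5

Repeatedly merge the two smallest:
th(3) + et(4) → 7
7 + be(16) → 23
io(22) + 23 → 45
ga(36) + ep(44) → 80
45 + 80 → 125
ka(99) + 125 → 224
The subtree containing et is merged 5 times, so code length = 5.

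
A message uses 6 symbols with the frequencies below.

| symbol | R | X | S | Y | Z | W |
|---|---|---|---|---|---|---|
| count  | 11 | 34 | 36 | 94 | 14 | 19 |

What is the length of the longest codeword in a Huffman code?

4

Merge the two lowest-weight nodes at each step:
combine R(11), Z(14) → 25
combine W(19), 25 → 44
combine X(34), S(36) → 70
combine 44, 70 → 114
combine Y(94), 114 → 208
Maximum depth reached is 4.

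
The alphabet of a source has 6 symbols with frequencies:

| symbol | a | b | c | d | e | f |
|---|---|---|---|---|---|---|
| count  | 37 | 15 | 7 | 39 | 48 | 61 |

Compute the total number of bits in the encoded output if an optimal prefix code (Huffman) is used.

Merge the two smallest weights repeatedly:
c(7) + b(15) → 22
22 + a(37) → 59
d(39) + e(48) → 87
59 + f(61) → 120
87 + 120 → 207
Each symbol's bit-cost is frequency × depth; summing gives 495 bits (equivalently 22 + 59 + 87 + 120 + 207).

495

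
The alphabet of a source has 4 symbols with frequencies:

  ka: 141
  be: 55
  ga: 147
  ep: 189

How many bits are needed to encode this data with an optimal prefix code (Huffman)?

Greedily combine the two least-frequent nodes:
merge be(55) and ka(141): 196
merge ga(147) and ep(189): 336
merge 196 and 336: 532
Each symbol's bit-cost is frequency × depth; summing gives 1064 bits (equivalently 196 + 336 + 532).

1064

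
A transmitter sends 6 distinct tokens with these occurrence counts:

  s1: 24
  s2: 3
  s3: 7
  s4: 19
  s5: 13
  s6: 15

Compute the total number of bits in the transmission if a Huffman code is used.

195

Build the Huffman tree bottom-up:
s2(3) + s3(7) → 10
10 + s5(13) → 23
s6(15) + s4(19) → 34
23 + s1(24) → 47
34 + 47 → 81
Each symbol's bit-cost is frequency × depth; summing gives 195 bits (equivalently 10 + 23 + 34 + 47 + 81).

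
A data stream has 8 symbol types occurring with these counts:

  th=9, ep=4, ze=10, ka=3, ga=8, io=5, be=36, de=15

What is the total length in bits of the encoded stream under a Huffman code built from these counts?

234

Build the Huffman tree bottom-up:
ka(3) + ep(4) → 7
io(5) + 7 → 12
ga(8) + th(9) → 17
ze(10) + 12 → 22
de(15) + 17 → 32
22 + 32 → 54
be(36) + 54 → 90
The encoded length is the sum of every internal node's weight: 7 + 12 + 17 + 22 + 32 + 54 + 90 = 234 bits.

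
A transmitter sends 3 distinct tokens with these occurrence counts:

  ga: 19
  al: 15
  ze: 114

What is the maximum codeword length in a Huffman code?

2

Merge the two lowest-weight nodes at each step:
combine al(15), ga(19) → 34
combine 34, ze(114) → 148
The rarest symbols sit at the bottom; the longest codeword is 2 bits.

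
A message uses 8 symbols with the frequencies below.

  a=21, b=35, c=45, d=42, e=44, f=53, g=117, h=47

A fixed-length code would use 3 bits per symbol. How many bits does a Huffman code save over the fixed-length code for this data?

Fixed-length: 3 bits × 404 symbols = 1212 bits.
Huffman merges:
merge a(21) and b(35): 56
merge d(42) and e(44): 86
merge c(45) and h(47): 92
merge f(53) and 56: 109
merge 86 and 92: 178
merge 109 and g(117): 226
merge 178 and 226: 404
Huffman total = 56 + 86 + 92 + 109 + 178 + 226 + 404 = 1151 bits.
Saving = 1212 − 1151 = 61 bits.

61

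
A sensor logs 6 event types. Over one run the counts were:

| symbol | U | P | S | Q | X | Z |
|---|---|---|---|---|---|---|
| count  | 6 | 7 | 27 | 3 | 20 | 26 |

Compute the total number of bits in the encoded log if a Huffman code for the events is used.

Merge the two smallest weights repeatedly:
combine Q(3), U(6) → 9
combine P(7), 9 → 16
combine 16, X(20) → 36
combine Z(26), S(27) → 53
combine 36, 53 → 89
Each symbol's bit-cost is frequency × depth; summing gives 203 bits (equivalently 9 + 16 + 36 + 53 + 89).

203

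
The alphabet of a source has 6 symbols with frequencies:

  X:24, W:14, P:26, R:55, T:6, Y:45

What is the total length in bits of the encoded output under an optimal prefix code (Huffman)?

Merge the two smallest weights repeatedly:
combine T(6), W(14) → 20
combine 20, X(24) → 44
combine P(26), 44 → 70
combine Y(45), R(55) → 100
combine 70, 100 → 170
Each symbol's bit-cost is frequency × depth; summing gives 404 bits (equivalently 20 + 44 + 70 + 100 + 170).

404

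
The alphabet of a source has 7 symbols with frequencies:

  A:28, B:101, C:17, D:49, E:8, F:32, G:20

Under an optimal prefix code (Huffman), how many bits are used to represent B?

1

Huffman merges, smallest pair first:
merge E(8) and C(17): 25
merge G(20) and 25: 45
merge A(28) and F(32): 60
merge 45 and D(49): 94
merge 60 and 94: 154
merge B(101) and 154: 255
B sits one level below the root: a 1-bit codeword.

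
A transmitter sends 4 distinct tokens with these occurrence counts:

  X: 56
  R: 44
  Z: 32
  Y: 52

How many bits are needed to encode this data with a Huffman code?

368

Merge the two smallest weights repeatedly:
combine Z(32), R(44) → 76
combine Y(52), X(56) → 108
combine 76, 108 → 184
The encoded length is the sum of every internal node's weight: 76 + 108 + 184 = 368 bits.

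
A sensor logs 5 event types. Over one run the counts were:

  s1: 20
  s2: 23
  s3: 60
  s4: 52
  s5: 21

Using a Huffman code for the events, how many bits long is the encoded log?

393

Greedily combine the two least-frequent nodes:
merge s1(20) and s5(21): 41
merge s2(23) and 41: 64
merge s4(52) and s3(60): 112
merge 64 and 112: 176
Total encoded bits = sum of merged weights = 41 + 64 + 112 + 176 = 393.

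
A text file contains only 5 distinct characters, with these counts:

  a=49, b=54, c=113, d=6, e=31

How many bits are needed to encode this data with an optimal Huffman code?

516

Greedily combine the two least-frequent nodes:
d(6) + e(31) → 37
37 + a(49) → 86
b(54) + 86 → 140
c(113) + 140 → 253
The encoded length is the sum of every internal node's weight: 37 + 86 + 140 + 253 = 516 bits.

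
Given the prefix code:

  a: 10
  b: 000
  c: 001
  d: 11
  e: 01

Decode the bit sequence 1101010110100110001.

Read left to right; each codeword is recognised as soon as it completes (prefix code):
  11→d | 01→e | 01→e | 01→e | 10→a | 10→a | 01→e | 10→a | 001→c
Decoded message: deeeaaeac

deeeaaeac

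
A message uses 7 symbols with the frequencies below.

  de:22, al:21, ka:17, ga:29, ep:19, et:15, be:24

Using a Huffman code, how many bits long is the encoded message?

412

Greedily combine the two least-frequent nodes:
combine et(15), ka(17) → 32
combine ep(19), al(21) → 40
combine de(22), be(24) → 46
combine ga(29), 32 → 61
combine 40, 46 → 86
combine 61, 86 → 147
Total encoded bits = sum of merged weights = 32 + 40 + 46 + 61 + 86 + 147 = 412.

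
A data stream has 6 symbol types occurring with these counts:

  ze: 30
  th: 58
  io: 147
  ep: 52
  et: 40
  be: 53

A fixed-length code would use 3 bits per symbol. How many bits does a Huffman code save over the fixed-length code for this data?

224

Fixed-length: 3 bits × 380 symbols = 1140 bits.
Huffman merges:
merge ze(30) and et(40): 70
merge ep(52) and be(53): 105
merge th(58) and 70: 128
merge 105 and 128: 233
merge io(147) and 233: 380
Huffman total = 70 + 105 + 128 + 233 + 380 = 916 bits.
Saving = 1140 − 916 = 224 bits.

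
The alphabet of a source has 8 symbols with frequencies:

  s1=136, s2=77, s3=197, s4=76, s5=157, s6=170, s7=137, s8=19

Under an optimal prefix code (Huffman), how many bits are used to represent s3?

2

Repeatedly merge the two smallest:
s8(19) + s4(76) → 95
s2(77) + 95 → 172
s1(136) + s7(137) → 273
s5(157) + s6(170) → 327
172 + s3(197) → 369
273 + 327 → 600
369 + 600 → 969
s3's leaf is at depth 2, giving a 2-bit codeword.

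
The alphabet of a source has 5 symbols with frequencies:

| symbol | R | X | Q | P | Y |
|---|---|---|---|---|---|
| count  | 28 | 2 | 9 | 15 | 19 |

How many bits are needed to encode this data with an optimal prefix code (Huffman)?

Greedily combine the two least-frequent nodes:
merge X(2) and Q(9): 11
merge 11 and P(15): 26
merge Y(19) and 26: 45
merge R(28) and 45: 73
Each symbol's bit-cost is frequency × depth; summing gives 155 bits (equivalently 11 + 26 + 45 + 73).

155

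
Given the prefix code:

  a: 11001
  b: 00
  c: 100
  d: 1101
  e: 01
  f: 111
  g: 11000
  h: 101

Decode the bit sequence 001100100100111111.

babcff

Read left to right; each codeword is recognised as soon as it completes (prefix code):
  00→b | 11001→a | 00→b | 100→c | 111→f | 111→f
Decoded message: babcff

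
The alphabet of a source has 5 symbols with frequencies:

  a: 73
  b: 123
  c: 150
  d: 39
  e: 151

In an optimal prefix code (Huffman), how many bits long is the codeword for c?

Repeatedly merge the two smallest:
d(39) + a(73) → 112
112 + b(123) → 235
c(150) + e(151) → 301
235 + 301 → 536
c sits 2 levels below the root, so its codeword is 2 bits.

2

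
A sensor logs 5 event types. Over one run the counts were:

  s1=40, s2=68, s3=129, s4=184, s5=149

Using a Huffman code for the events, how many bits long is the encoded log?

Greedily combine the two least-frequent nodes:
combine s1(40), s2(68) → 108
combine 108, s3(129) → 237
combine s5(149), s4(184) → 333
combine 237, 333 → 570
Total encoded bits = sum of merged weights = 108 + 237 + 333 + 570 = 1248.

1248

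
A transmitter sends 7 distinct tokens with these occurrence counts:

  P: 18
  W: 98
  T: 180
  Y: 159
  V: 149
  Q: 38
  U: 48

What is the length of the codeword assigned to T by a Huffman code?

2

Build the tree from the bottom:
merge P(18) and Q(38): 56
merge U(48) and 56: 104
merge W(98) and 104: 202
merge V(149) and Y(159): 308
merge T(180) and 202: 382
merge 308 and 382: 690
The subtree containing T is merged 2 times, so code length = 2.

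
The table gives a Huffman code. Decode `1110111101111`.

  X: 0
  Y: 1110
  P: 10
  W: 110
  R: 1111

YRXR

Read left to right; each codeword is recognised as soon as it completes (prefix code):
  1110→Y | 1111→R | 0→X | 1111→R
Decoded message: YRXR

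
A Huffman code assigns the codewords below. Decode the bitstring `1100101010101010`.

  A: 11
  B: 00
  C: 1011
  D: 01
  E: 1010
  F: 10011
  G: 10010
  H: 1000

Read left to right; each codeword is recognised as soon as it completes (prefix code):
  11→A | 00→B | 1010→E | 1010→E | 1010→E
Decoded message: ABEEE

ABEEE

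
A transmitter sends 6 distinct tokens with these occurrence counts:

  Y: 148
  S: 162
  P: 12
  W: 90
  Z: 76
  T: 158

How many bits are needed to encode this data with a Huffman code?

1558

Merge the two smallest weights repeatedly:
P(12) + Z(76) → 88
88 + W(90) → 178
Y(148) + T(158) → 306
S(162) + 178 → 340
306 + 340 → 646
Each symbol's bit-cost is frequency × depth; summing gives 1558 bits (equivalently 88 + 178 + 306 + 340 + 646).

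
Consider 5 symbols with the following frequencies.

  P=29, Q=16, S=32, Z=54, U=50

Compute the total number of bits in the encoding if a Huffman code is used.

Greedily combine the two least-frequent nodes:
Q(16) + P(29) → 45
S(32) + 45 → 77
U(50) + Z(54) → 104
77 + 104 → 181
The encoded length is the sum of every internal node's weight: 45 + 77 + 104 + 181 = 407 bits.

407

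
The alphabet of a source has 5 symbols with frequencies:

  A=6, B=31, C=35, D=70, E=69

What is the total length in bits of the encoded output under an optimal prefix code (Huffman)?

Merge the two smallest weights repeatedly:
combine A(6), B(31) → 37
combine C(35), 37 → 72
combine E(69), D(70) → 139
combine 72, 139 → 211
Total encoded bits = sum of merged weights = 37 + 72 + 139 + 211 = 459.

459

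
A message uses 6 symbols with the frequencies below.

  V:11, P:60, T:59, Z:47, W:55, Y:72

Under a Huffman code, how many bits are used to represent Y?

2

Huffman merges, smallest pair first:
merge V(11) and Z(47): 58
merge W(55) and 58: 113
merge T(59) and P(60): 119
merge Y(72) and 113: 185
merge 119 and 185: 304
Y's leaf is at depth 2, giving a 2-bit codeword.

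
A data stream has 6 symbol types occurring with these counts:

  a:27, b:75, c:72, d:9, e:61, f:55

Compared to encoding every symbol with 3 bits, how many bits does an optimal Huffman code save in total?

172

Fixed-length: 3 bits × 299 symbols = 897 bits.
Huffman merges:
combine d(9), a(27) → 36
combine 36, f(55) → 91
combine e(61), c(72) → 133
combine b(75), 91 → 166
combine 133, 166 → 299
Huffman total = 36 + 91 + 133 + 166 + 299 = 725 bits.
Saving = 897 − 725 = 172 bits.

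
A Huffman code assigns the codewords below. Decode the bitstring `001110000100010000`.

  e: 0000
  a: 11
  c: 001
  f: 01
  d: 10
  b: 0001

caedce

Read left to right; each codeword is recognised as soon as it completes (prefix code):
  001→c | 11→a | 0000→e | 10→d | 001→c | 0000→e
Decoded message: caedce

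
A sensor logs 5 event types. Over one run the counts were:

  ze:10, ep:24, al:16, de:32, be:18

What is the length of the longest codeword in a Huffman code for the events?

Merge the two lowest-weight nodes at each step:
ze(10) + al(16) → 26
be(18) + ep(24) → 42
26 + de(32) → 58
42 + 58 → 100
Maximum depth reached is 3.

3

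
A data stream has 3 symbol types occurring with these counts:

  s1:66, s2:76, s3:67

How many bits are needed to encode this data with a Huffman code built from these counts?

Build the Huffman tree bottom-up:
s1(66) + s3(67) → 133
s2(76) + 133 → 209
Each symbol's bit-cost is frequency × depth; summing gives 342 bits (equivalently 133 + 209).

342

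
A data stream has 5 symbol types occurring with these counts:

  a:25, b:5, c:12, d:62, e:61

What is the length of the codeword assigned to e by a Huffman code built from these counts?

Repeatedly merge the two smallest:
combine b(5), c(12) → 17
combine 17, a(25) → 42
combine 42, e(61) → 103
combine d(62), 103 → 165
e's leaf is at depth 2, giving a 2-bit codeword.

2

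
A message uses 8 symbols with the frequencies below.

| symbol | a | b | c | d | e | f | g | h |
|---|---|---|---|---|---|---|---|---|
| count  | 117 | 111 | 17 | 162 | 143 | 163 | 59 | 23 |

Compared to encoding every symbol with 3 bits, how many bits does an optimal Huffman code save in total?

Fixed-length: 3 bits × 795 symbols = 2385 bits.
Huffman merges:
merge c(17) and h(23): 40
merge 40 and g(59): 99
merge 99 and b(111): 210
merge a(117) and e(143): 260
merge d(162) and f(163): 325
merge 210 and 260: 470
merge 325 and 470: 795
Huffman total = 40 + 99 + 210 + 260 + 325 + 470 + 795 = 2199 bits.
Saving = 2385 − 2199 = 186 bits.

186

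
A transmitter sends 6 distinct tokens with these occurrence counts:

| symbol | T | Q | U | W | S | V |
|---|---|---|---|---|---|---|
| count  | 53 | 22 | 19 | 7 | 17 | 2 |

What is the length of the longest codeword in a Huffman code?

4

Merge the two lowest-weight nodes at each step:
merge V(2) and W(7): 9
merge 9 and S(17): 26
merge U(19) and Q(22): 41
merge 26 and 41: 67
merge T(53) and 67: 120
The rarest symbols sit at the bottom; the longest codeword is 4 bits.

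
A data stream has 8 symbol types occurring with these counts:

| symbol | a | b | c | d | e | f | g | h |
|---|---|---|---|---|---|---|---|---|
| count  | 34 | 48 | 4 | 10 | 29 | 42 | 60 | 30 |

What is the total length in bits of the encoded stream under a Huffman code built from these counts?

Build the Huffman tree bottom-up:
c(4) + d(10) → 14
14 + e(29) → 43
h(30) + a(34) → 64
f(42) + 43 → 85
b(48) + g(60) → 108
64 + 85 → 149
108 + 149 → 257
Total encoded bits = sum of merged weights = 14 + 43 + 64 + 85 + 108 + 149 + 257 = 720.

720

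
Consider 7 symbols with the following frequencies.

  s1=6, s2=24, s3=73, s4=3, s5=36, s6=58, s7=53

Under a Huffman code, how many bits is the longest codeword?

Merge the two lowest-weight nodes at each step:
merge s4(3) and s1(6): 9
merge 9 and s2(24): 33
merge 33 and s5(36): 69
merge s7(53) and s6(58): 111
merge 69 and s3(73): 142
merge 111 and 142: 253
The rarest symbols sit at the bottom; the longest codeword is 5 bits.

5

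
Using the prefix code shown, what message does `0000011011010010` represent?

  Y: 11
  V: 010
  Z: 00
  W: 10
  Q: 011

ZZQQVV

Read left to right; each codeword is recognised as soon as it completes (prefix code):
  00→Z | 00→Z | 011→Q | 011→Q | 010→V | 010→V
Decoded message: ZZQQVV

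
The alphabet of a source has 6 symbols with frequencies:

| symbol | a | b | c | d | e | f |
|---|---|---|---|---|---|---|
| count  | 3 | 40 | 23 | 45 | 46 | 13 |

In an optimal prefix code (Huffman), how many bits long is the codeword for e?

Repeatedly merge the two smallest:
a(3) + f(13) → 16
16 + c(23) → 39
39 + b(40) → 79
d(45) + e(46) → 91
79 + 91 → 170
e sits 2 levels below the root, so its codeword is 2 bits.

2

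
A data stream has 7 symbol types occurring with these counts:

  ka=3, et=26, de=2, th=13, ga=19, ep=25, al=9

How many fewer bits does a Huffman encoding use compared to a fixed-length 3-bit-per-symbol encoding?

Fixed-length: 3 bits × 97 symbols = 291 bits.
Huffman merges:
merge de(2) and ka(3): 5
merge 5 and al(9): 14
merge th(13) and 14: 27
merge ga(19) and ep(25): 44
merge et(26) and 27: 53
merge 44 and 53: 97
Huffman total = 5 + 14 + 27 + 44 + 53 + 97 = 240 bits.
Saving = 291 − 240 = 51 bits.

51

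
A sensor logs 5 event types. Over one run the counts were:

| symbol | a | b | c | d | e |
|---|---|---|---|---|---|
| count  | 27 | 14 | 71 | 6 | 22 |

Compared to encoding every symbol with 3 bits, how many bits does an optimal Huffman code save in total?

149

Fixed-length: 3 bits × 140 symbols = 420 bits.
Huffman merges:
combine d(6), b(14) → 20
combine 20, e(22) → 42
combine a(27), 42 → 69
combine 69, c(71) → 140
Huffman total = 20 + 42 + 69 + 140 = 271 bits.
Saving = 420 − 271 = 149 bits.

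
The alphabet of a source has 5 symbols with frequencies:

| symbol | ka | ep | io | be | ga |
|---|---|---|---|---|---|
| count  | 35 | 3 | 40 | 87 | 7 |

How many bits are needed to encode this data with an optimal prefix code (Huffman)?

312

Greedily combine the two least-frequent nodes:
ep(3) + ga(7) → 10
10 + ka(35) → 45
io(40) + 45 → 85
85 + be(87) → 172
The encoded length is the sum of every internal node's weight: 10 + 45 + 85 + 172 = 312 bits.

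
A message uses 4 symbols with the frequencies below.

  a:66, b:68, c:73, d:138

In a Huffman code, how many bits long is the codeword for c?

Build the tree from the bottom:
combine a(66), b(68) → 134
combine c(73), 134 → 207
combine d(138), 207 → 345
c's leaf is at depth 2, giving a 2-bit codeword.

2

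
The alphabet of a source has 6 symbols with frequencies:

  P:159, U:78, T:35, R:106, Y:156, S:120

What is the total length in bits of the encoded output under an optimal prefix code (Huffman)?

1640

Greedily combine the two least-frequent nodes:
T(35) + U(78) → 113
R(106) + 113 → 219
S(120) + Y(156) → 276
P(159) + 219 → 378
276 + 378 → 654
Total encoded bits = sum of merged weights = 113 + 219 + 276 + 378 + 654 = 1640.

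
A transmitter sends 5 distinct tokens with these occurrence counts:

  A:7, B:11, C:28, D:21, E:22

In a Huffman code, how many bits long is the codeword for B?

Build the tree from the bottom:
merge A(7) and B(11): 18
merge 18 and D(21): 39
merge E(22) and C(28): 50
merge 39 and 50: 89
B's leaf is at depth 3, giving a 3-bit codeword.

3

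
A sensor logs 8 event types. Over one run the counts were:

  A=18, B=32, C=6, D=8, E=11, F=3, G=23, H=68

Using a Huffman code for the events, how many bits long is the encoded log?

Build the Huffman tree bottom-up:
F(3) + C(6) → 9
D(8) + 9 → 17
E(11) + 17 → 28
A(18) + G(23) → 41
28 + B(32) → 60
41 + 60 → 101
H(68) + 101 → 169
Total encoded bits = sum of merged weights = 9 + 17 + 28 + 41 + 60 + 101 + 169 = 425.

425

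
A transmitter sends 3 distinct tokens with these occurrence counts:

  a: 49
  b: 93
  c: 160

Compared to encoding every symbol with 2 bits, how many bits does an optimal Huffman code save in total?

Fixed-length: 2 bits × 302 symbols = 604 bits.
Huffman merges:
merge a(49) and b(93): 142
merge 142 and c(160): 302
Huffman total = 142 + 302 = 444 bits.
Saving = 604 − 444 = 160 bits.

160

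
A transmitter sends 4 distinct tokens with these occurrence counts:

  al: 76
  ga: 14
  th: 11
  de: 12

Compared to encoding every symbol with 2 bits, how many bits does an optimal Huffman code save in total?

53

Fixed-length: 2 bits × 113 symbols = 226 bits.
Huffman merges:
merge th(11) and de(12): 23
merge ga(14) and 23: 37
merge 37 and al(76): 113
Huffman total = 23 + 37 + 113 = 173 bits.
Saving = 226 − 173 = 53 bits.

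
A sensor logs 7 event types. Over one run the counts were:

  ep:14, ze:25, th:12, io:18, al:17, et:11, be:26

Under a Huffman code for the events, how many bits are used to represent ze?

2

Repeatedly merge the two smallest:
merge et(11) and th(12): 23
merge ep(14) and al(17): 31
merge io(18) and 23: 41
merge ze(25) and be(26): 51
merge 31 and 41: 72
merge 51 and 72: 123
The subtree containing ze is merged 2 times, so code length = 2.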